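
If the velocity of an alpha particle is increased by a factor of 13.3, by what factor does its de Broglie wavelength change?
The wavelength decreases by a factor of 13.3.

From λ = h/(mv), the wavelength is inversely proportional to velocity:

λ ∝ 1/v

If v → 13.3v, then λ → λ/13.3

When velocity is increased by a factor of 13.3, the wavelength decreases by a factor of 13.3.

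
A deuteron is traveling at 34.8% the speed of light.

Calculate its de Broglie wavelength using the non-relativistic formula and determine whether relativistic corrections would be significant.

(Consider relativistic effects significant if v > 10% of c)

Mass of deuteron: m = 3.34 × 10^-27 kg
Yes, relativistic corrections are needed.

Using the non-relativistic de Broglie formula λ = h/(mv):

v = 34.8% × c = 1.043 × 10^8 m/s

λ = h/(mv)
λ = (6.626 × 10^-34 J·s) / (3.34 × 10^-27 kg × 1.043 × 10^8 m/s)
λ = 1.90 × 10^-15 m

Since v = 34.8% of c > 10% of c, relativistic corrections ARE significant and the actual wavelength would differ from this non-relativistic estimate.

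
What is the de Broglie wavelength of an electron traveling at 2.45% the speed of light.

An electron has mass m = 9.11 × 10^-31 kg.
9.90 × 10^-11 m

Using the de Broglie relation λ = h/(mv):

v = 2.45% × c = 7.345 × 10^6 m/s

λ = h/(mv)
λ = (6.626 × 10^-34 J·s) / (9.11 × 10^-31 kg × 7.345 × 10^6 m/s)
λ = 9.90 × 10^-11 m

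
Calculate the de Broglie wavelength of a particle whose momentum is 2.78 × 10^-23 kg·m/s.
2.38 × 10^-11 m

Using the de Broglie relation λ = h/p:

λ = h/p
λ = (6.626 × 10^-34 J·s) / (2.78 × 10^-23 kg·m/s)
λ = 2.38 × 10^-11 m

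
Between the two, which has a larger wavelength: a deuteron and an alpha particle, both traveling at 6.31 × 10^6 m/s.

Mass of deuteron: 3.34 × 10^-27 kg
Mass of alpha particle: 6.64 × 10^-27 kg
The deuteron has the longer wavelength.

Using λ = h/(mv), since both particles have the same velocity, the wavelength depends only on mass.

For deuteron: λ₁ = h/(m₁v) = 3.14 × 10^-14 m
For alpha particle: λ₂ = h/(m₂v) = 1.58 × 10^-14 m

Since λ ∝ 1/m at constant velocity, the lighter particle has the longer wavelength.

The deuteron has the longer de Broglie wavelength.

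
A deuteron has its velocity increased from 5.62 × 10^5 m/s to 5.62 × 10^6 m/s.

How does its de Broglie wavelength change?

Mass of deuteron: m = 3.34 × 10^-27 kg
The wavelength decreases by a factor of 10.

Using λ = h/(mv):

Initial wavelength: λ₁ = h/(mv₁) = 3.53 × 10^-13 m
Final wavelength: λ₂ = h/(mv₂) = 3.53 × 10^-14 m

Since λ ∝ 1/v, when velocity increases by a factor of 10, the wavelength decreases by a factor of 10.

λ₂/λ₁ = v₁/v₂ = 1/10

The wavelength decreases by a factor of 10.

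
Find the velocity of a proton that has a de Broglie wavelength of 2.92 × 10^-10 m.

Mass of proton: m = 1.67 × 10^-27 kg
1.36 × 10^3 m/s

From the de Broglie relation λ = h/(mv), we solve for v:

v = h/(mλ)
v = (6.626 × 10^-34 J·s) / (1.67 × 10^-27 kg × 2.92 × 10^-10 m)
v = 1.36 × 10^3 m/s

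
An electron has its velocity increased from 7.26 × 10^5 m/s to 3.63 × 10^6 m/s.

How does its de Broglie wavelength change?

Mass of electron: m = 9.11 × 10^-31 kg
The wavelength decreases by a factor of 5.

Using λ = h/(mv):

Initial wavelength: λ₁ = h/(mv₁) = 1.00 × 10^-9 m
Final wavelength: λ₂ = h/(mv₂) = 2.00 × 10^-10 m

Since λ ∝ 1/v, when velocity increases by a factor of 5, the wavelength decreases by a factor of 5.

λ₂/λ₁ = v₁/v₂ = 1/5

The wavelength decreases by a factor of 5.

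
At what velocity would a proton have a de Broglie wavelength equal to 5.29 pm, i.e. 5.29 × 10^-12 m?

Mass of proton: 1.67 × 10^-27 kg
7.50 × 10^4 m/s

From λ = h/(mv), solve for v:

v = h/(mλ)
v = (6.626 × 10^-34 J·s) / (1.67 × 10^-27 kg × 5.29 × 10^-12 m)
v = 7.50 × 10^4 m/s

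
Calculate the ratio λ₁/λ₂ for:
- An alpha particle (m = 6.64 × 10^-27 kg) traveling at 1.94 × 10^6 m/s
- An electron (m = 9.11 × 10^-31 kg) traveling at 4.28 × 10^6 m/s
λ₁/λ₂ = 3.03 × 10^-4

Using λ = h/(mv):

λ₁ = h/(m₁v₁) = 5.14 × 10^-14 m
λ₂ = h/(m₂v₂) = 1.70 × 10^-10 m

Ratio λ₁/λ₂ = (m₂v₂)/(m₁v₁)
         = (9.11 × 10^-31 kg × 4.28 × 10^6 m/s) / (6.64 × 10^-27 kg × 1.94 × 10^6 m/s)
         = 3.03 × 10^-4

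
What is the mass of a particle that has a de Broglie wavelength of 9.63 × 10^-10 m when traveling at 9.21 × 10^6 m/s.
7.47 × 10^-32 kg

From the de Broglie relation λ = h/(mv), we solve for m:

m = h/(λv)
m = (6.626 × 10^-34 J·s) / (9.63 × 10^-10 m × 9.21 × 10^6 m/s)
m = 7.47 × 10^-32 kg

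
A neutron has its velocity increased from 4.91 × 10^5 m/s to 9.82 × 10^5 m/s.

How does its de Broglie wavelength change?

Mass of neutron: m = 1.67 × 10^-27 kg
The wavelength decreases by a factor of 2.

Using λ = h/(mv):

Initial wavelength: λ₁ = h/(mv₁) = 8.08 × 10^-13 m
Final wavelength: λ₂ = h/(mv₂) = 4.04 × 10^-13 m

Since λ ∝ 1/v, when velocity increases by a factor of 2, the wavelength decreases by a factor of 2.

λ₂/λ₁ = v₁/v₂ = 1/2

The wavelength decreases by a factor of 2.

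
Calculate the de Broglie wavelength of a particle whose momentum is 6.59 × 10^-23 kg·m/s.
1.01 × 10^-11 m

Using the de Broglie relation λ = h/p:

λ = h/p
λ = (6.626 × 10^-34 J·s) / (6.59 × 10^-23 kg·m/s)
λ = 1.01 × 10^-11 m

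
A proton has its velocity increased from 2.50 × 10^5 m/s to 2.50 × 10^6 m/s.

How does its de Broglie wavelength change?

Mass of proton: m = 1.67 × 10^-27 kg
The wavelength decreases by a factor of 10.

Using λ = h/(mv):

Initial wavelength: λ₁ = h/(mv₁) = 1.59 × 10^-12 m
Final wavelength: λ₂ = h/(mv₂) = 1.59 × 10^-13 m

Since λ ∝ 1/v, when velocity increases by a factor of 10, the wavelength decreases by a factor of 10.

λ₂/λ₁ = v₁/v₂ = 1/10

The wavelength decreases by a factor of 10.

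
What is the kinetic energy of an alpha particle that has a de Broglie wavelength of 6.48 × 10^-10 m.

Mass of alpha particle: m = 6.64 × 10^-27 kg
7.87 × 10^-23 J (or 4.91 × 10^-4 eV)

From λ = h/√(2mKE), we solve for KE:

λ² = h²/(2mKE)
KE = h²/(2mλ²)
KE = (6.626 × 10^-34 J·s)² / (2 × 6.64 × 10^-27 kg × (6.48 × 10^-10 m)²)
KE = 7.87 × 10^-23 J
KE = 4.91 × 10^-4 eV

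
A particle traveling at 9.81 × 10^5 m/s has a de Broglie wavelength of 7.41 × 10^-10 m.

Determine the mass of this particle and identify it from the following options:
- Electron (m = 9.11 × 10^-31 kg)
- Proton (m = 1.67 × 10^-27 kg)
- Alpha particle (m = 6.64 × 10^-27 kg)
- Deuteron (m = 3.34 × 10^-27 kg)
The particle is an electron.

From λ = h/(mv), solve for mass:

m = h/(λv)
m = (6.626 × 10^-34 J·s) / (7.41 × 10^-10 m × 9.81 × 10^5 m/s)
m = 9.12 × 10^-31 kg

Comparing with the listed masses, this is closest to an electron.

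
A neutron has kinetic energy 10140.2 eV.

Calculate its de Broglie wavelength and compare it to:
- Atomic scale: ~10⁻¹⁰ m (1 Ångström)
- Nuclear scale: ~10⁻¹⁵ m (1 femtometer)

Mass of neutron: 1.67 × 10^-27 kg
λ = 2.84 × 10^-13 m, which is between nuclear and atomic scales.

Using λ = h/√(2mKE):

KE = 10140.2 eV = 1.625 × 10^-15 J

λ = h/√(2mKE)
λ = (6.626 × 10^-34 J·s) / √(2 × 1.67 × 10^-27 kg × 1.625 × 10^-15 J)
λ = 2.84 × 10^-13 m

Comparison:
- Atomic scale (10⁻¹⁰ m): λ is 0.0028× this size
- Nuclear scale (10⁻¹⁵ m): λ is 2.8e+02× this size

The wavelength is between nuclear and atomic scales.

This wavelength is appropriate for probing atomic structure but too large for nuclear physics experiments.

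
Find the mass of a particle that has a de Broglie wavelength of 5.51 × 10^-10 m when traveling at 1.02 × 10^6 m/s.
1.18 × 10^-30 kg

From the de Broglie relation λ = h/(mv), we solve for m:

m = h/(λv)
m = (6.626 × 10^-34 J·s) / (5.51 × 10^-10 m × 1.02 × 10^6 m/s)
m = 1.18 × 10^-30 kg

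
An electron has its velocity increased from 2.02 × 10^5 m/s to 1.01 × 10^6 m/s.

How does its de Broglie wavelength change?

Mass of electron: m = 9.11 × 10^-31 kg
The wavelength decreases by a factor of 5.

Using λ = h/(mv):

Initial wavelength: λ₁ = h/(mv₁) = 3.60 × 10^-9 m
Final wavelength: λ₂ = h/(mv₂) = 7.20 × 10^-10 m

Since λ ∝ 1/v, when velocity increases by a factor of 5, the wavelength decreases by a factor of 5.

λ₂/λ₁ = v₁/v₂ = 1/5

The wavelength decreases by a factor of 5.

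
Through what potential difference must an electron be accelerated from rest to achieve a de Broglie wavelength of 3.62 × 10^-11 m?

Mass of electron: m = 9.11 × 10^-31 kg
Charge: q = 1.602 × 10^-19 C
1.15 × 10^3 V

From λ = h/√(2mqV), we solve for V:

λ² = h²/(2mqV)
V = h²/(2mqλ²)
V = (6.626 × 10^-34 J·s)² / (2 × 9.11 × 10^-31 kg × 1.602 × 10^-19 C × (3.62 × 10^-11 m)²)
V = 1.15 × 10^3 V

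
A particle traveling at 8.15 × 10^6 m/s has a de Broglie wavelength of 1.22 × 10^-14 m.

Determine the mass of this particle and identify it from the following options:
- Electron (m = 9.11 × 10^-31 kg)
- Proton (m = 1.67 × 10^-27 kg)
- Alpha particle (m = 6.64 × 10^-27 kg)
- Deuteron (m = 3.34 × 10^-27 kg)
The particle is an alpha particle.

From λ = h/(mv), solve for mass:

m = h/(λv)
m = (6.626 × 10^-34 J·s) / (1.22 × 10^-14 m × 8.15 × 10^6 m/s)
m = 6.66 × 10^-27 kg

Comparing with the listed masses, this is closest to an alpha particle.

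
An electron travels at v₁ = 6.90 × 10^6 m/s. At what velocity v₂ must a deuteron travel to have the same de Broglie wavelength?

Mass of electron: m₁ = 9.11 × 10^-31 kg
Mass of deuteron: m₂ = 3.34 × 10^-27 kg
v₂ = 1.88 × 10^3 m/s

For equal de Broglie wavelengths: λ₁ = λ₂

h/(m₁v₁) = h/(m₂v₂)
m₁v₁ = m₂v₂
v₂ = v₁ · (m₁/m₂)

v₂ = 6.90 × 10^6 m/s × (9.11 × 10^-31 kg / 3.34 × 10^-27 kg)
v₂ = 1.88 × 10^3 m/s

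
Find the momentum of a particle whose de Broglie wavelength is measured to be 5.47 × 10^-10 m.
1.21 × 10^-24 kg·m/s

From the de Broglie relation λ = h/p, we solve for p:

p = h/λ
p = (6.626 × 10^-34 J·s) / (5.47 × 10^-10 m)
p = 1.21 × 10^-24 kg·m/s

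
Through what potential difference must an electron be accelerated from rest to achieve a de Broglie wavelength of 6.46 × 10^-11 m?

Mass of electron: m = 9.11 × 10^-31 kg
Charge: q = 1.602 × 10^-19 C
360 V

From λ = h/√(2mqV), we solve for V:

λ² = h²/(2mqV)
V = h²/(2mqλ²)
V = (6.626 × 10^-34 J·s)² / (2 × 9.11 × 10^-31 kg × 1.602 × 10^-19 C × (6.46 × 10^-11 m)²)
V = 360 V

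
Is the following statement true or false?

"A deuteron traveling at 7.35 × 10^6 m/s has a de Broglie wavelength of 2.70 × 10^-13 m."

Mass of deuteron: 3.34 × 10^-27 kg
False

The claim is incorrect.

Using λ = h/(mv):
λ = (6.626 × 10^-34 J·s) / (3.34 × 10^-27 kg × 7.35 × 10^6 m/s)
λ = 2.70 × 10^-14 m

The actual wavelength differs from the claimed 2.70 × 10^-13 m.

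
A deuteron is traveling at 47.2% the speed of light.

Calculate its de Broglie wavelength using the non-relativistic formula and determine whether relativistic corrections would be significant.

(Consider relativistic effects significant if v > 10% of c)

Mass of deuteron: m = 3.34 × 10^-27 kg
Yes, relativistic corrections are needed.

Using the non-relativistic de Broglie formula λ = h/(mv):

v = 47.2% × c = 1.415 × 10^8 m/s

λ = h/(mv)
λ = (6.626 × 10^-34 J·s) / (3.34 × 10^-27 kg × 1.415 × 10^8 m/s)
λ = 1.40 × 10^-15 m

Since v = 47.2% of c > 10% of c, relativistic corrections ARE significant and the actual wavelength would differ from this non-relativistic estimate.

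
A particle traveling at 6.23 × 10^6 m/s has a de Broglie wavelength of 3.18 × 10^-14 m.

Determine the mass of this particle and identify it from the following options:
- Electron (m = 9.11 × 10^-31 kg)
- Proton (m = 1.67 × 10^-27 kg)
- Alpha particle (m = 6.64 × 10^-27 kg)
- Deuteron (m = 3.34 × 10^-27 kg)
The particle is a deuteron.

From λ = h/(mv), solve for mass:

m = h/(λv)
m = (6.626 × 10^-34 J·s) / (3.18 × 10^-14 m × 6.23 × 10^6 m/s)
m = 3.34 × 10^-27 kg

Comparing with the listed masses, this is closest to a deuteron.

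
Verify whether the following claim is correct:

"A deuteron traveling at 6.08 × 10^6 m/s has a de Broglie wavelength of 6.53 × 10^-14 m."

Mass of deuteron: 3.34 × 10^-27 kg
False

The claim is incorrect.

Using λ = h/(mv):
λ = (6.626 × 10^-34 J·s) / (3.34 × 10^-27 kg × 6.08 × 10^6 m/s)
λ = 3.26 × 10^-14 m

The actual wavelength differs from the claimed 6.53 × 10^-14 m.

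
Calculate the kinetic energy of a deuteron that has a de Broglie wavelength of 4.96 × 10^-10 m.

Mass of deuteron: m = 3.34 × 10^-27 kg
2.67 × 10^-22 J (or 1.67 × 10^-3 eV)

From λ = h/√(2mKE), we solve for KE:

λ² = h²/(2mKE)
KE = h²/(2mλ²)
KE = (6.626 × 10^-34 J·s)² / (2 × 3.34 × 10^-27 kg × (4.96 × 10^-10 m)²)
KE = 2.67 × 10^-22 J
KE = 1.67 × 10^-3 eV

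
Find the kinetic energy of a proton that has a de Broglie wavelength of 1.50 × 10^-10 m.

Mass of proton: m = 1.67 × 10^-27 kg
5.84 × 10^-21 J (or 0.0365 eV)

From λ = h/√(2mKE), we solve for KE:

λ² = h²/(2mKE)
KE = h²/(2mλ²)
KE = (6.626 × 10^-34 J·s)² / (2 × 1.67 × 10^-27 kg × (1.50 × 10^-10 m)²)
KE = 5.84 × 10^-21 J
KE = 0.0365 eV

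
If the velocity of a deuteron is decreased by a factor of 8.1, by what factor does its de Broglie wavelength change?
The wavelength increases by a factor of 8.1.

From λ = h/(mv), the wavelength is inversely proportional to velocity:

λ ∝ 1/v

If v → v/8.1, then λ → 8.1λ

When velocity is decreased by a factor of 8.1, the wavelength increases by a factor of 8.1.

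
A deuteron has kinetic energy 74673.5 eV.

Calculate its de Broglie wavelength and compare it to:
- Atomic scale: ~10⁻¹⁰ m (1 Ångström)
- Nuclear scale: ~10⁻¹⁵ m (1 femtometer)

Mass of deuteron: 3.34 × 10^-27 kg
λ = 7.41 × 10^-14 m, which is between nuclear and atomic scales.

Using λ = h/√(2mKE):

KE = 74673.5 eV = 1.196 × 10^-14 J

λ = h/√(2mKE)
λ = (6.626 × 10^-34 J·s) / √(2 × 3.34 × 10^-27 kg × 1.196 × 10^-14 J)
λ = 7.41 × 10^-14 m

Comparison:
- Atomic scale (10⁻¹⁰ m): λ is 0.00074× this size
- Nuclear scale (10⁻¹⁵ m): λ is 74× this size

The wavelength is between nuclear and atomic scales.

This wavelength is appropriate for probing atomic structure but too large for nuclear physics experiments.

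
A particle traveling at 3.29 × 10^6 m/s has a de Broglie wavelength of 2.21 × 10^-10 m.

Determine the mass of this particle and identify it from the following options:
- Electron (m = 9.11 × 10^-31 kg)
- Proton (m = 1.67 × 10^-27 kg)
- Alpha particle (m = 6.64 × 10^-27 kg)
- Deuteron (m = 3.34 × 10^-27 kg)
The particle is an electron.

From λ = h/(mv), solve for mass:

m = h/(λv)
m = (6.626 × 10^-34 J·s) / (2.21 × 10^-10 m × 3.29 × 10^6 m/s)
m = 9.11 × 10^-31 kg

Comparing with the listed masses, this is closest to an electron.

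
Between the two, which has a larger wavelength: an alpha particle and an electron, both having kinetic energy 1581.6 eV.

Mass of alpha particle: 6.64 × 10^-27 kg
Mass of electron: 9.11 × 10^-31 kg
The electron has the longer wavelength.

Using λ = h/√(2mKE):

For alpha particle: λ₁ = h/√(2m₁KE) = 3.61 × 10^-13 m
For electron: λ₂ = h/√(2m₂KE) = 3.08 × 10^-11 m

Since λ ∝ 1/√m at constant kinetic energy, the lighter particle has the longer wavelength.

The electron has the longer de Broglie wavelength.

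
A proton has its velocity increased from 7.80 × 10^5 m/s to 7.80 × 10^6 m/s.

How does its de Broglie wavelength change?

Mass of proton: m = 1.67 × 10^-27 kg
The wavelength decreases by a factor of 10.

Using λ = h/(mv):

Initial wavelength: λ₁ = h/(mv₁) = 5.09 × 10^-13 m
Final wavelength: λ₂ = h/(mv₂) = 5.09 × 10^-14 m

Since λ ∝ 1/v, when velocity increases by a factor of 10, the wavelength decreases by a factor of 10.

λ₂/λ₁ = v₁/v₂ = 1/10

The wavelength decreases by a factor of 10.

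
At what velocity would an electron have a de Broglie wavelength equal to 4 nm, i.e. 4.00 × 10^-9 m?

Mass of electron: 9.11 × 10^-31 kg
1.82 × 10^5 m/s

From λ = h/(mv), solve for v:

v = h/(mλ)
v = (6.626 × 10^-34 J·s) / (9.11 × 10^-31 kg × 4.00 × 10^-9 m)
v = 1.82 × 10^5 m/s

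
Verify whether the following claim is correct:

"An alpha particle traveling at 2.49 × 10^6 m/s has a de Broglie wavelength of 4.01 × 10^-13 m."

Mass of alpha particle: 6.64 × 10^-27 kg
False

The claim is incorrect.

Using λ = h/(mv):
λ = (6.626 × 10^-34 J·s) / (6.64 × 10^-27 kg × 2.49 × 10^6 m/s)
λ = 4.01 × 10^-14 m

The actual wavelength differs from the claimed 4.01 × 10^-13 m.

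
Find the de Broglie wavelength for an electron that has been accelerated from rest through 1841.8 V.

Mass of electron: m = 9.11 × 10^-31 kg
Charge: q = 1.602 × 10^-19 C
2.86 × 10^-11 m

When a particle is accelerated through voltage V, it gains kinetic energy KE = qV.

The de Broglie wavelength is then λ = h/√(2mqV):

λ = h/√(2mqV)
λ = (6.626 × 10^-34 J·s) / √(2 × 9.11 × 10^-31 kg × 1.602 × 10^-19 C × 1841.8 V)
λ = 2.86 × 10^-11 m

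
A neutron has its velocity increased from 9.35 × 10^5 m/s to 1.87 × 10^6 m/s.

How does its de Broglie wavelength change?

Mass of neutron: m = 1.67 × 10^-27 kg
The wavelength decreases by a factor of 2.

Using λ = h/(mv):

Initial wavelength: λ₁ = h/(mv₁) = 4.24 × 10^-13 m
Final wavelength: λ₂ = h/(mv₂) = 2.12 × 10^-13 m

Since λ ∝ 1/v, when velocity increases by a factor of 2, the wavelength decreases by a factor of 2.

λ₂/λ₁ = v₁/v₂ = 1/2

The wavelength decreases by a factor of 2.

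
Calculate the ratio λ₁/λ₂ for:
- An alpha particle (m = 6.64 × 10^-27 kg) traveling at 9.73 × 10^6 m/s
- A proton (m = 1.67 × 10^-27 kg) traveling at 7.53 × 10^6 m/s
λ₁/λ₂ = 0.195

Using λ = h/(mv):

λ₁ = h/(m₁v₁) = 1.03 × 10^-14 m
λ₂ = h/(m₂v₂) = 5.27 × 10^-14 m

Ratio λ₁/λ₂ = (m₂v₂)/(m₁v₁)
         = (1.67 × 10^-27 kg × 7.53 × 10^6 m/s) / (6.64 × 10^-27 kg × 9.73 × 10^6 m/s)
         = 0.195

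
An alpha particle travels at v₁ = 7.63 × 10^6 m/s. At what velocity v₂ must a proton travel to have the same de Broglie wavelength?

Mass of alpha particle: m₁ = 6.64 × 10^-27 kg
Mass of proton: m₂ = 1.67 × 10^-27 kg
v₂ = 3.03 × 10^7 m/s

For equal de Broglie wavelengths: λ₁ = λ₂

h/(m₁v₁) = h/(m₂v₂)
m₁v₁ = m₂v₂
v₂ = v₁ · (m₁/m₂)

v₂ = 7.63 × 10^6 m/s × (6.64 × 10^-27 kg / 1.67 × 10^-27 kg)
v₂ = 3.03 × 10^7 m/s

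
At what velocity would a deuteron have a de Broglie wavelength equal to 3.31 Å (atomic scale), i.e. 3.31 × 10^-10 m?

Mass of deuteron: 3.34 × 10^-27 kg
5.99 × 10^2 m/s

From λ = h/(mv), solve for v:

v = h/(mλ)
v = (6.626 × 10^-34 J·s) / (3.34 × 10^-27 kg × 3.31 × 10^-10 m)
v = 5.99 × 10^2 m/s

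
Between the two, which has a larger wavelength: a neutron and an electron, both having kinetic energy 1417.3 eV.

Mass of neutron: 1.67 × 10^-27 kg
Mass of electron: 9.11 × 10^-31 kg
The electron has the longer wavelength.

Using λ = h/√(2mKE):

For neutron: λ₁ = h/√(2m₁KE) = 7.61 × 10^-13 m
For electron: λ₂ = h/√(2m₂KE) = 3.26 × 10^-11 m

Since λ ∝ 1/√m at constant kinetic energy, the lighter particle has the longer wavelength.

The electron has the longer de Broglie wavelength.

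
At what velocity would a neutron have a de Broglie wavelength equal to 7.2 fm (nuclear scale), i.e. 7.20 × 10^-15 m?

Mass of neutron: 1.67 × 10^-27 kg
5.51 × 10^7 m/s

From λ = h/(mv), solve for v:

v = h/(mλ)
v = (6.626 × 10^-34 J·s) / (1.67 × 10^-27 kg × 7.20 × 10^-15 m)
v = 5.51 × 10^7 m/s

Note: This velocity is 18.4% of the speed of light, so relativistic corrections would be needed for a more accurate calculation.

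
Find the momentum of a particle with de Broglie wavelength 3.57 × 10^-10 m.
1.86 × 10^-24 kg·m/s

From the de Broglie relation λ = h/p, we solve for p:

p = h/λ
p = (6.626 × 10^-34 J·s) / (3.57 × 10^-10 m)
p = 1.86 × 10^-24 kg·m/s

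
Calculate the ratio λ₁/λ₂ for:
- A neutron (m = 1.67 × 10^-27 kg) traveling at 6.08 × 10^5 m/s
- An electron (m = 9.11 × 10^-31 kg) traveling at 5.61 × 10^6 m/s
λ₁/λ₂ = 5.03 × 10^-3

Using λ = h/(mv):

λ₁ = h/(m₁v₁) = 6.53 × 10^-13 m
λ₂ = h/(m₂v₂) = 1.30 × 10^-10 m

Ratio λ₁/λ₂ = (m₂v₂)/(m₁v₁)
         = (9.11 × 10^-31 kg × 5.61 × 10^6 m/s) / (1.67 × 10^-27 kg × 6.08 × 10^5 m/s)
         = 5.03 × 10^-3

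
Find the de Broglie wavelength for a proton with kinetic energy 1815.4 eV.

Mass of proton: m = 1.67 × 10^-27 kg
6.72 × 10^-13 m

Using λ = h/√(2mKE):

First convert KE to Joules: KE = 1815.4 eV = 2.909 × 10^-16 J

λ = h/√(2mKE)
λ = (6.626 × 10^-34 J·s) / √(2 × 1.67 × 10^-27 kg × 2.909 × 10^-16 J)
λ = 6.72 × 10^-13 m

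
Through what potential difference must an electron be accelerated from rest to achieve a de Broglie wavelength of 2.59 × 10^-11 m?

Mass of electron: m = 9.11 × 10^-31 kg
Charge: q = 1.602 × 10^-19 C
2.24 × 10^3 V

From λ = h/√(2mqV), we solve for V:

λ² = h²/(2mqV)
V = h²/(2mqλ²)
V = (6.626 × 10^-34 J·s)² / (2 × 9.11 × 10^-31 kg × 1.602 × 10^-19 C × (2.59 × 10^-11 m)²)
V = 2.24 × 10^3 V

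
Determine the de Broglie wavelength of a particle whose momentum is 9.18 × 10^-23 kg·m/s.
7.22 × 10^-12 m

Using the de Broglie relation λ = h/p:

λ = h/p
λ = (6.626 × 10^-34 J·s) / (9.18 × 10^-23 kg·m/s)
λ = 7.22 × 10^-12 m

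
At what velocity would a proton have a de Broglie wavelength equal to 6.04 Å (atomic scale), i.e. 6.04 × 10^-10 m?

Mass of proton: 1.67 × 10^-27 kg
6.57 × 10^2 m/s

From λ = h/(mv), solve for v:

v = h/(mλ)
v = (6.626 × 10^-34 J·s) / (1.67 × 10^-27 kg × 6.04 × 10^-10 m)
v = 6.57 × 10^2 m/s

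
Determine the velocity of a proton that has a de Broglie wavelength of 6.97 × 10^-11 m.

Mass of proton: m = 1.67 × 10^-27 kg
5.69 × 10^3 m/s

From the de Broglie relation λ = h/(mv), we solve for v:

v = h/(mλ)
v = (6.626 × 10^-34 J·s) / (1.67 × 10^-27 kg × 6.97 × 10^-11 m)
v = 5.69 × 10^3 m/s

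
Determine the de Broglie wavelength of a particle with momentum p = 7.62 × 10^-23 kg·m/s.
8.70 × 10^-12 m

Using the de Broglie relation λ = h/p:

λ = h/p
λ = (6.626 × 10^-34 J·s) / (7.62 × 10^-23 kg·m/s)
λ = 8.70 × 10^-12 m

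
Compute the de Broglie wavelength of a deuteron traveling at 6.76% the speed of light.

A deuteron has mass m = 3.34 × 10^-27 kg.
9.79 × 10^-15 m

Using the de Broglie relation λ = h/(mv):

v = 6.76% × c = 2.027 × 10^7 m/s

λ = h/(mv)
λ = (6.626 × 10^-34 J·s) / (3.34 × 10^-27 kg × 2.027 × 10^7 m/s)
λ = 9.79 × 10^-15 m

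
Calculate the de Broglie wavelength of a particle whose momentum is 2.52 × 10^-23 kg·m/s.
2.63 × 10^-11 m

Using the de Broglie relation λ = h/p:

λ = h/p
λ = (6.626 × 10^-34 J·s) / (2.52 × 10^-23 kg·m/s)
λ = 2.63 × 10^-11 m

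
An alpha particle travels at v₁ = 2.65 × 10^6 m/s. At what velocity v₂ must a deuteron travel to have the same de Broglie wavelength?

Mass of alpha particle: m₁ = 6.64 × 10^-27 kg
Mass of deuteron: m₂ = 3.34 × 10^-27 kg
v₂ = 5.27 × 10^6 m/s

For equal de Broglie wavelengths: λ₁ = λ₂

h/(m₁v₁) = h/(m₂v₂)
m₁v₁ = m₂v₂
v₂ = v₁ · (m₁/m₂)

v₂ = 2.65 × 10^6 m/s × (6.64 × 10^-27 kg / 3.34 × 10^-27 kg)
v₂ = 5.27 × 10^6 m/s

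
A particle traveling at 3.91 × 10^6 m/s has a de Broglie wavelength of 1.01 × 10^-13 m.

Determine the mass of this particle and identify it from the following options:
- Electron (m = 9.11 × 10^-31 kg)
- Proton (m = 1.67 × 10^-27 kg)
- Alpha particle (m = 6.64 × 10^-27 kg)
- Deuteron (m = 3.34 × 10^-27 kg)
The particle is a proton.

From λ = h/(mv), solve for mass:

m = h/(λv)
m = (6.626 × 10^-34 J·s) / (1.01 × 10^-13 m × 3.91 × 10^6 m/s)
m = 1.68 × 10^-27 kg

Comparing with the listed masses, this is closest to a proton.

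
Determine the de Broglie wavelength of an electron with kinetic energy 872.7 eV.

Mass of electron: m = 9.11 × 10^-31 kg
4.15 × 10^-11 m

Using λ = h/√(2mKE):

First convert KE to Joules: KE = 872.7 eV = 1.398 × 10^-16 J

λ = h/√(2mKE)
λ = (6.626 × 10^-34 J·s) / √(2 × 9.11 × 10^-31 kg × 1.398 × 10^-16 J)
λ = 4.15 × 10^-11 m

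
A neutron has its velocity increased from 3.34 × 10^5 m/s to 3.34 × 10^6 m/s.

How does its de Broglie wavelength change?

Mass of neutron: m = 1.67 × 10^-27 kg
The wavelength decreases by a factor of 10.

Using λ = h/(mv):

Initial wavelength: λ₁ = h/(mv₁) = 1.19 × 10^-12 m
Final wavelength: λ₂ = h/(mv₂) = 1.19 × 10^-13 m

Since λ ∝ 1/v, when velocity increases by a factor of 10, the wavelength decreases by a factor of 10.

λ₂/λ₁ = v₁/v₂ = 1/10

The wavelength decreases by a factor of 10.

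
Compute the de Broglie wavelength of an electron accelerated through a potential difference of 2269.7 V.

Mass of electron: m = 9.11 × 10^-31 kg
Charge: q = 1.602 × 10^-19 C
2.57 × 10^-11 m

When a particle is accelerated through voltage V, it gains kinetic energy KE = qV.

The de Broglie wavelength is then λ = h/√(2mqV):

λ = h/√(2mqV)
λ = (6.626 × 10^-34 J·s) / √(2 × 9.11 × 10^-31 kg × 1.602 × 10^-19 C × 2269.7 V)
λ = 2.57 × 10^-11 m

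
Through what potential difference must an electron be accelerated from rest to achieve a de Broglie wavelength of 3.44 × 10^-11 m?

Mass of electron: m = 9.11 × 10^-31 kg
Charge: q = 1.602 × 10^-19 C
1.27 × 10^3 V

From λ = h/√(2mqV), we solve for V:

λ² = h²/(2mqV)
V = h²/(2mqλ²)
V = (6.626 × 10^-34 J·s)² / (2 × 9.11 × 10^-31 kg × 1.602 × 10^-19 C × (3.44 × 10^-11 m)²)
V = 1.27 × 10^3 V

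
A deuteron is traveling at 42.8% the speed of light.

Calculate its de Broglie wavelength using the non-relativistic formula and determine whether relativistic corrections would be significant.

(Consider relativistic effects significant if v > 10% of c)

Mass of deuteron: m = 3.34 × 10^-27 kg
Yes, relativistic corrections are needed.

Using the non-relativistic de Broglie formula λ = h/(mv):

v = 42.8% × c = 1.283 × 10^8 m/s

λ = h/(mv)
λ = (6.626 × 10^-34 J·s) / (3.34 × 10^-27 kg × 1.283 × 10^8 m/s)
λ = 1.55 × 10^-15 m

Since v = 42.8% of c > 10% of c, relativistic corrections ARE significant and the actual wavelength would differ from this non-relativistic estimate.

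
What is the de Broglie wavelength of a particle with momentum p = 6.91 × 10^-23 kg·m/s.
9.59 × 10^-12 m

Using the de Broglie relation λ = h/p:

λ = h/p
λ = (6.626 × 10^-34 J·s) / (6.91 × 10^-23 kg·m/s)
λ = 9.59 × 10^-12 m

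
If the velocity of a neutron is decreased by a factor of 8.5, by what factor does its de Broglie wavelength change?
The wavelength increases by a factor of 8.5.

From λ = h/(mv), the wavelength is inversely proportional to velocity:

λ ∝ 1/v

If v → v/8.5, then λ → 8.5λ

When velocity is decreased by a factor of 8.5, the wavelength increases by a factor of 8.5.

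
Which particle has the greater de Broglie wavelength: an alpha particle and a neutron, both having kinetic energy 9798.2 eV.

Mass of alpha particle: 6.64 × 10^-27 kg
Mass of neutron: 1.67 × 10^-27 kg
The neutron has the longer wavelength.

Using λ = h/√(2mKE):

For alpha particle: λ₁ = h/√(2m₁KE) = 1.45 × 10^-13 m
For neutron: λ₂ = h/√(2m₂KE) = 2.89 × 10^-13 m

Since λ ∝ 1/√m at constant kinetic energy, the lighter particle has the longer wavelength.

The neutron has the longer de Broglie wavelength.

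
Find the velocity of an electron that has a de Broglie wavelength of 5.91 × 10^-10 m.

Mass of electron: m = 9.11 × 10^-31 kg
1.23 × 10^6 m/s

From the de Broglie relation λ = h/(mv), we solve for v:

v = h/(mλ)
v = (6.626 × 10^-34 J·s) / (9.11 × 10^-31 kg × 5.91 × 10^-10 m)
v = 1.23 × 10^6 m/s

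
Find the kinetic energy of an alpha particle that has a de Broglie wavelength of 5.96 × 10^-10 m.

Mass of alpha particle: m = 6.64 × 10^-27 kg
9.31 × 10^-23 J (or 5.81 × 10^-4 eV)

From λ = h/√(2mKE), we solve for KE:

λ² = h²/(2mKE)
KE = h²/(2mλ²)
KE = (6.626 × 10^-34 J·s)² / (2 × 6.64 × 10^-27 kg × (5.96 × 10^-10 m)²)
KE = 9.31 × 10^-23 J
KE = 5.81 × 10^-4 eV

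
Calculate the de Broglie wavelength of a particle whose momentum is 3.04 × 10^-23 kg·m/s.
2.18 × 10^-11 m

Using the de Broglie relation λ = h/p:

λ = h/p
λ = (6.626 × 10^-34 J·s) / (3.04 × 10^-23 kg·m/s)
λ = 2.18 × 10^-11 m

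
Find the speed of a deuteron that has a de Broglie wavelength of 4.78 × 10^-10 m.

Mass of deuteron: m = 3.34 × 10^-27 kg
4.15 × 10^2 m/s

From the de Broglie relation λ = h/(mv), we solve for v:

v = h/(mλ)
v = (6.626 × 10^-34 J·s) / (3.34 × 10^-27 kg × 4.78 × 10^-10 m)
v = 4.15 × 10^2 m/s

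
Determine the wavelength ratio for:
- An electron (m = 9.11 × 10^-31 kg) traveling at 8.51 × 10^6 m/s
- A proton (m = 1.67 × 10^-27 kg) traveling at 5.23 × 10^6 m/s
λ₁/λ₂ = 1.13 × 10^3

Using λ = h/(mv):

λ₁ = h/(m₁v₁) = 8.55 × 10^-11 m
λ₂ = h/(m₂v₂) = 7.59 × 10^-14 m

Ratio λ₁/λ₂ = (m₂v₂)/(m₁v₁)
         = (1.67 × 10^-27 kg × 5.23 × 10^6 m/s) / (9.11 × 10^-31 kg × 8.51 × 10^6 m/s)
         = 1.13 × 10^3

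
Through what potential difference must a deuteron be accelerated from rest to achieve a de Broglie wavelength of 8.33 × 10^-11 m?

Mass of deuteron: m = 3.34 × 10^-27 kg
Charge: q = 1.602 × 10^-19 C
5.91 × 10^-2 V

From λ = h/√(2mqV), we solve for V:

λ² = h²/(2mqV)
V = h²/(2mqλ²)
V = (6.626 × 10^-34 J·s)² / (2 × 3.34 × 10^-27 kg × 1.602 × 10^-19 C × (8.33 × 10^-11 m)²)
V = 5.91 × 10^-2 V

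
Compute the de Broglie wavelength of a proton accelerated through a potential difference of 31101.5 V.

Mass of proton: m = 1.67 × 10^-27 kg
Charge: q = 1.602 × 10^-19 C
1.62 × 10^-13 m

When a particle is accelerated through voltage V, it gains kinetic energy KE = qV.

The de Broglie wavelength is then λ = h/√(2mqV):

λ = h/√(2mqV)
λ = (6.626 × 10^-34 J·s) / √(2 × 1.67 × 10^-27 kg × 1.602 × 10^-19 C × 31101.5 V)
λ = 1.62 × 10^-13 m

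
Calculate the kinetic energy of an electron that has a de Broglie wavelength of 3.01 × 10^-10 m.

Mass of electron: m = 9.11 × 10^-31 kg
2.66 × 10^-18 J (or 16.6 eV)

From λ = h/√(2mKE), we solve for KE:

λ² = h²/(2mKE)
KE = h²/(2mλ²)
KE = (6.626 × 10^-34 J·s)² / (2 × 9.11 × 10^-31 kg × (3.01 × 10^-10 m)²)
KE = 2.66 × 10^-18 J
KE = 16.6 eV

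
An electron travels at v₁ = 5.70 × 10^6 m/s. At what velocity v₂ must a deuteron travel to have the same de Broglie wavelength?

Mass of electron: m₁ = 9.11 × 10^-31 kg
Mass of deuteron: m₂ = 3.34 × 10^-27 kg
v₂ = 1.55 × 10^3 m/s

For equal de Broglie wavelengths: λ₁ = λ₂

h/(m₁v₁) = h/(m₂v₂)
m₁v₁ = m₂v₂
v₂ = v₁ · (m₁/m₂)

v₂ = 5.70 × 10^6 m/s × (9.11 × 10^-31 kg / 3.34 × 10^-27 kg)
v₂ = 1.55 × 10^3 m/s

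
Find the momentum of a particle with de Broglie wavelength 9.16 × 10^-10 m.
7.23 × 10^-25 kg·m/s

From the de Broglie relation λ = h/p, we solve for p:

p = h/λ
p = (6.626 × 10^-34 J·s) / (9.16 × 10^-10 m)
p = 7.23 × 10^-25 kg·m/s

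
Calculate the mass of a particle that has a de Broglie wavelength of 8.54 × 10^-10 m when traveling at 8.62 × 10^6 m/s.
9.00 × 10^-32 kg

From the de Broglie relation λ = h/(mv), we solve for m:

m = h/(λv)
m = (6.626 × 10^-34 J·s) / (8.54 × 10^-10 m × 8.62 × 10^6 m/s)
m = 9.00 × 10^-32 kg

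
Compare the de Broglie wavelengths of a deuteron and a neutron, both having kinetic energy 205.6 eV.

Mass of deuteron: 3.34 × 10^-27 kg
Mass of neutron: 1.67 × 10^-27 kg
The neutron has the longer wavelength.

Using λ = h/√(2mKE):

For deuteron: λ₁ = h/√(2m₁KE) = 1.41 × 10^-12 m
For neutron: λ₂ = h/√(2m₂KE) = 2.00 × 10^-12 m

Since λ ∝ 1/√m at constant kinetic energy, the lighter particle has the longer wavelength.

The neutron has the longer de Broglie wavelength.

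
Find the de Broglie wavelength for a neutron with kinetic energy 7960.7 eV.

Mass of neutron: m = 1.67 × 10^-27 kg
3.21 × 10^-13 m

Using λ = h/√(2mKE):

First convert KE to Joules: KE = 7960.7 eV = 1.275 × 10^-15 J

λ = h/√(2mKE)
λ = (6.626 × 10^-34 J·s) / √(2 × 1.67 × 10^-27 kg × 1.275 × 10^-15 J)
λ = 3.21 × 10^-13 m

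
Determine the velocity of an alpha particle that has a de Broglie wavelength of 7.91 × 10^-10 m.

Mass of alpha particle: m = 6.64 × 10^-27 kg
1.26 × 10^2 m/s

From the de Broglie relation λ = h/(mv), we solve for v:

v = h/(mλ)
v = (6.626 × 10^-34 J·s) / (6.64 × 10^-27 kg × 7.91 × 10^-10 m)
v = 1.26 × 10^2 m/s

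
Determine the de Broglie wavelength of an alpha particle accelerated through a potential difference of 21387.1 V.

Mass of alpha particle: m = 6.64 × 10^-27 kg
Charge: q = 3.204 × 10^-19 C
6.95 × 10^-14 m

When a particle is accelerated through voltage V, it gains kinetic energy KE = qV.

The de Broglie wavelength is then λ = h/√(2mqV):

λ = h/√(2mqV)
λ = (6.626 × 10^-34 J·s) / √(2 × 6.64 × 10^-27 kg × 3.204 × 10^-19 C × 21387.1 V)
λ = 6.95 × 10^-14 m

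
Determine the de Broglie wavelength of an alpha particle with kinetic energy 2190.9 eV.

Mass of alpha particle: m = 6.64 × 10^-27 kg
3.07 × 10^-13 m

Using λ = h/√(2mKE):

First convert KE to Joules: KE = 2190.9 eV = 3.510 × 10^-16 J

λ = h/√(2mKE)
λ = (6.626 × 10^-34 J·s) / √(2 × 6.64 × 10^-27 kg × 3.510 × 10^-16 J)
λ = 3.07 × 10^-13 m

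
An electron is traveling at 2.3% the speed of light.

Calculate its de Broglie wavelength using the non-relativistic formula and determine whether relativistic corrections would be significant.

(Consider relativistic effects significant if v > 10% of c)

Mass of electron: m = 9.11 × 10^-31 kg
No, relativistic corrections are not needed.

Using the non-relativistic de Broglie formula λ = h/(mv):

v = 2.3% × c = 6.895 × 10^6 m/s

λ = h/(mv)
λ = (6.626 × 10^-34 J·s) / (9.11 × 10^-31 kg × 6.895 × 10^6 m/s)
λ = 1.05 × 10^-10 m

Since v = 2.3% of c < 10% of c, relativistic corrections are NOT significant and this non-relativistic result is a good approximation.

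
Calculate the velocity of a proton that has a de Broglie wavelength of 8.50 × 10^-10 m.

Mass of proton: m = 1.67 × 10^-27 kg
4.67 × 10^2 m/s

From the de Broglie relation λ = h/(mv), we solve for v:

v = h/(mλ)
v = (6.626 × 10^-34 J·s) / (1.67 × 10^-27 kg × 8.50 × 10^-10 m)
v = 4.67 × 10^2 m/s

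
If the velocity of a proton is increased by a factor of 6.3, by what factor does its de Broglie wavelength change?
The wavelength decreases by a factor of 6.3.

From λ = h/(mv), the wavelength is inversely proportional to velocity:

λ ∝ 1/v

If v → 6.3v, then λ → λ/6.3

When velocity is increased by a factor of 6.3, the wavelength decreases by a factor of 6.3.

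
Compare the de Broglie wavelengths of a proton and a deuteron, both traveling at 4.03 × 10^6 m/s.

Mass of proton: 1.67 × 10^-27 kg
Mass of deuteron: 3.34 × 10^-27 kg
The proton has the longer wavelength.

Using λ = h/(mv), since both particles have the same velocity, the wavelength depends only on mass.

For proton: λ₁ = h/(m₁v) = 9.85 × 10^-14 m
For deuteron: λ₂ = h/(m₂v) = 4.92 × 10^-14 m

Since λ ∝ 1/m at constant velocity, the lighter particle has the longer wavelength.

The proton has the longer de Broglie wavelength.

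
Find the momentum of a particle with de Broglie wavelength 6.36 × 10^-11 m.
1.04 × 10^-23 kg·m/s

From the de Broglie relation λ = h/p, we solve for p:

p = h/λ
p = (6.626 × 10^-34 J·s) / (6.36 × 10^-11 m)
p = 1.04 × 10^-23 kg·m/s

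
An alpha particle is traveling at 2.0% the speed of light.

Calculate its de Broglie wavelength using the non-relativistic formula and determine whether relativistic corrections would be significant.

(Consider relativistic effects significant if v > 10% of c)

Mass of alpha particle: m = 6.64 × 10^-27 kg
No, relativistic corrections are not needed.

Using the non-relativistic de Broglie formula λ = h/(mv):

v = 2.0% × c = 5.996 × 10^6 m/s

λ = h/(mv)
λ = (6.626 × 10^-34 J·s) / (6.64 × 10^-27 kg × 5.996 × 10^6 m/s)
λ = 1.66 × 10^-14 m

Since v = 2.0% of c < 10% of c, relativistic corrections are NOT significant and this non-relativistic result is a good approximation.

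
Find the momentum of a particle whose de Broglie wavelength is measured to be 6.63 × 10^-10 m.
9.99 × 10^-25 kg·m/s

From the de Broglie relation λ = h/p, we solve for p:

p = h/λ
p = (6.626 × 10^-34 J·s) / (6.63 × 10^-10 m)
p = 9.99 × 10^-25 kg·m/s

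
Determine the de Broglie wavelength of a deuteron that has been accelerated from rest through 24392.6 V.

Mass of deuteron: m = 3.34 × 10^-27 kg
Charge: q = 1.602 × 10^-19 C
1.30 × 10^-13 m

When a particle is accelerated through voltage V, it gains kinetic energy KE = qV.

The de Broglie wavelength is then λ = h/√(2mqV):

λ = h/√(2mqV)
λ = (6.626 × 10^-34 J·s) / √(2 × 3.34 × 10^-27 kg × 1.602 × 10^-19 C × 24392.6 V)
λ = 1.30 × 10^-13 m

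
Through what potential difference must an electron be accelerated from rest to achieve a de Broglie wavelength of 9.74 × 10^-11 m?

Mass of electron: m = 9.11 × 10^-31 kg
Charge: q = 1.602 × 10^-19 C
159 V

From λ = h/√(2mqV), we solve for V:

λ² = h²/(2mqV)
V = h²/(2mqλ²)
V = (6.626 × 10^-34 J·s)² / (2 × 9.11 × 10^-31 kg × 1.602 × 10^-19 C × (9.74 × 10^-11 m)²)
V = 159 V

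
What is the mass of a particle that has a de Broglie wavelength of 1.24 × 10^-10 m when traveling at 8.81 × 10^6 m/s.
6.07 × 10^-31 kg

From the de Broglie relation λ = h/(mv), we solve for m:

m = h/(λv)
m = (6.626 × 10^-34 J·s) / (1.24 × 10^-10 m × 8.81 × 10^6 m/s)
m = 6.07 × 10^-31 kg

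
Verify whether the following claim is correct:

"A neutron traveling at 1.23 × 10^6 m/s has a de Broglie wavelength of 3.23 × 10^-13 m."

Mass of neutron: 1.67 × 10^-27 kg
True

The claim is correct.

Using λ = h/(mv):
λ = (6.626 × 10^-34 J·s) / (1.67 × 10^-27 kg × 1.23 × 10^6 m/s)
λ = 3.23 × 10^-13 m

This matches the claimed value.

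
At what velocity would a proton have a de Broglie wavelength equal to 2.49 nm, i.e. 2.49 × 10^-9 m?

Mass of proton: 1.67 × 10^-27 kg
1.59 × 10^2 m/s

From λ = h/(mv), solve for v:

v = h/(mλ)
v = (6.626 × 10^-34 J·s) / (1.67 × 10^-27 kg × 2.49 × 10^-9 m)
v = 1.59 × 10^2 m/s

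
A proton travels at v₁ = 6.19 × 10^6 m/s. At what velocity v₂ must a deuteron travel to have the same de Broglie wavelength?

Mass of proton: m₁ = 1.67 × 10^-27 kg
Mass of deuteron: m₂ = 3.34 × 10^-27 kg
v₂ = 3.10 × 10^6 m/s

For equal de Broglie wavelengths: λ₁ = λ₂

h/(m₁v₁) = h/(m₂v₂)
m₁v₁ = m₂v₂
v₂ = v₁ · (m₁/m₂)

v₂ = 6.19 × 10^6 m/s × (1.67 × 10^-27 kg / 3.34 × 10^-27 kg)
v₂ = 3.10 × 10^6 m/s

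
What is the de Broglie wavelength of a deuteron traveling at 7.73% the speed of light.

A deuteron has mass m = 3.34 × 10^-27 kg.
8.56 × 10^-15 m

Using the de Broglie relation λ = h/(mv):

v = 7.73% × c = 2.317 × 10^7 m/s

λ = h/(mv)
λ = (6.626 × 10^-34 J·s) / (3.34 × 10^-27 kg × 2.317 × 10^7 m/s)
λ = 8.56 × 10^-15 m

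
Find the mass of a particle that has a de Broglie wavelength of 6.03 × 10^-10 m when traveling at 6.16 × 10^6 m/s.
1.78 × 10^-31 kg

From the de Broglie relation λ = h/(mv), we solve for m:

m = h/(λv)
m = (6.626 × 10^-34 J·s) / (6.03 × 10^-10 m × 6.16 × 10^6 m/s)
m = 1.78 × 10^-31 kg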